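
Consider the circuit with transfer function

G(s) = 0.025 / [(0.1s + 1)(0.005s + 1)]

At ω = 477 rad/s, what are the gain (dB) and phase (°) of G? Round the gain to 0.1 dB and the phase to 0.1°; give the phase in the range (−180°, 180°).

-73.9 dB, -156.1°

At ω = 477 rad/s:
pole (1 + j477·0.1) = 1 + j47.7 → |·| ≈ 47.71, ∠ ≈ 88.80°
pole (1 + j477·0.005) = 1 + j2.385 → |·| ≈ 2.5862, ∠ ≈ 67.25°
|G| = 0.025 · 1 / (47.71 · 2.5862) ≈ 0.00020261
Gain = 20 log₁₀(0.00020261) ≈ -73.87 dB
∠G = (0°) − (88.80° + 67.25°) = -156.05°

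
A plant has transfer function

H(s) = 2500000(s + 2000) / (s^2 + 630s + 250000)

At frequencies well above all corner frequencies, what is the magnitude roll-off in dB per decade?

-20 dB/decade

Each pole contributes −20 dB/decade at high frequency; each zero contributes +20 dB/decade.
Net: 1 zero(s) − 2 pole(s) → -20 dB/decade.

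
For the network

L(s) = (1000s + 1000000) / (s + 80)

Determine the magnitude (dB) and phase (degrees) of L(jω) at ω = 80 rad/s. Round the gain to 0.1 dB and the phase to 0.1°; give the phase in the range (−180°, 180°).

Substitute s = j80:
Numerator: 1000(j80) + 1000000 = 1000000 + j80000
Denominator: (j80) + 80 = 80 + j80
|N| = √(1000000² + 80000²) ≈ 1.0032e+06, ∠N ≈ 4.57°
|D| = √(80² + 80²) ≈ 113.14, ∠D ≈ 45.00°
|L| = 1.0032e+06 / 113.14 ≈ 8866.9
Gain = 20 log₁₀(8866.9) ≈ 78.96 dB
∠L = 4.57° − 45.00° = -40.43°

79.0 dB, -40.4°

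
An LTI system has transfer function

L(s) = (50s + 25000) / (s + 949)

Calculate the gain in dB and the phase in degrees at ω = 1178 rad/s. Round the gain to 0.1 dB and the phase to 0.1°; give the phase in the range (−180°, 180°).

Substitute s = j1178:
Numerator: 50(j1178) + 25000 = 25000 + j58900
Denominator: (j1178) + 949 = 949 + j1178
|N| = √(25000² + 58900²) ≈ 63986, ∠N ≈ 67.00°
|D| = √(949² + 1178²) ≈ 1512.7, ∠D ≈ 51.14°
|L| = 63986 / 1512.7 ≈ 42.299
Gain = 20 log₁₀(42.299) ≈ 32.53 dB
∠L = 67.00° − 51.14° = 15.86°

32.5 dB, 15.9°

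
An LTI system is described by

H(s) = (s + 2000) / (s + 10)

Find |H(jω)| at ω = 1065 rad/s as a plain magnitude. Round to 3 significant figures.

Substitute s = j1065:
Numerator: (j1065) + 2000 = 2000 + j1065
Denominator: (j1065) + 10 = 10 + j1065
|N| = √(2000² + 1065²) ≈ 2265.9, ∠N ≈ 28.04°
|D| = √(10² + 1065²) ≈ 1065, ∠D ≈ 89.46°
|H| = 2265.9 / 1065 ≈ 2.1276

2.13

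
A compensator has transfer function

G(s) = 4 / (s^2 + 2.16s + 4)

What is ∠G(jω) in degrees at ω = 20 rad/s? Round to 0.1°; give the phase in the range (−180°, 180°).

-173.8°

At s = jω = j20:
quadratic: (j20)² + 2.16·j20 + 4 = -396 + j43.2 → |·| ≈ 398.35, ∠ ≈ 173.77°
∠G = 0.00° − 173.77° = -173.77°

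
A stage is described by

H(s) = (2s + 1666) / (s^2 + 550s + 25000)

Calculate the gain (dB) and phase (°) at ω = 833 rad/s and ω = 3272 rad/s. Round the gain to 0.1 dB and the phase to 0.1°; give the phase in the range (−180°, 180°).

ω = 833: -50.7 dB, -100.6°; ω = 3272: -64.1 dB, -94.7°

Substitute s = j833:
Numerator: 2(j833) + 1666 = 1666 + j1666
Denominator: (j833)^2 + 550(j833) + 25000 = -668889 + j458150
|N| = √(1666² + 1666²) ≈ 2356.1, ∠N ≈ 45.00°
|D| = √(668889² + 458150²) ≈ 8.1075e+05, ∠D ≈ 145.59°
|H| = 2356.1 / 8.1075e+05 ≈ 0.0029061
Gain = 20 log₁₀(0.0029061) ≈ -50.73 dB
∠H = 45.00° − 145.59° = -100.59°

Substitute s = j3272:
Numerator: 2(j3272) + 1666 = 1666 + j6544
Denominator: (j3272)^2 + 550(j3272) + 25000 = -10680984 + j1799600
|N| = √(1666² + 6544²) ≈ 6752.7, ∠N ≈ 75.72°
|D| = √(10680984² + 1799600²) ≈ 1.0832e+07, ∠D ≈ 170.44°
|H| = 6752.7 / 1.0832e+07 ≈ 0.0006234
Gain = 20 log₁₀(0.0006234) ≈ -64.10 dB
∠H = 75.72° − 170.44° = -94.72°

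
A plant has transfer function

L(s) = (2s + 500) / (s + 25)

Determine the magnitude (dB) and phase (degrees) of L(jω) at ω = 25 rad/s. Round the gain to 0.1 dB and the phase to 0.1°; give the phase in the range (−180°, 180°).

23.1 dB, -39.3°

Substitute s = j25:
Numerator: 2(j25) + 500 = 500 + j50
Denominator: (j25) + 25 = 25 + j25
|N| = √(500² + 50²) ≈ 502.49, ∠N ≈ 5.71°
|D| = √(25² + 25²) ≈ 35.355, ∠D ≈ 45.00°
|L| = 502.49 / 35.355 ≈ 14.213
Gain = 20 log₁₀(14.213) ≈ 23.05 dB
∠L = 5.71° − 45.00° = -39.29°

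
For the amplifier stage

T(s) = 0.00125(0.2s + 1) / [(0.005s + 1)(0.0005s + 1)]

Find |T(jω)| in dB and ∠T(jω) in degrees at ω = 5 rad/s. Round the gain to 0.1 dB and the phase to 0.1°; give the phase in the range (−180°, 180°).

At ω = 5 rad/s:
zero (1 + j5·0.2) = 1 + j1 → |·| ≈ 1.4142, ∠ ≈ 45.00°
pole (1 + j5·0.005) = 1 + j0.025 → |·| ≈ 1.0003, ∠ ≈ 1.43°
pole (1 + j5·0.0005) = 1 + j0.0025 → |·| ≈ 1, ∠ ≈ 0.14°
|T| = 0.00125 · 1.4142 / (1.0003 · 1) ≈ 0.0017672
Gain = 20 log₁₀(0.0017672) ≈ -55.05 dB
∠T = (45.00°) − (1.43° + 0.14°) = 43.43°

-55.1 dB, 43.4°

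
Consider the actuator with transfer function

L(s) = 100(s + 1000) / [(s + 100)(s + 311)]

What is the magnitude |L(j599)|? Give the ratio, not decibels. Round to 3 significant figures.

At s = jω = j599:
zero (s+1000): 1000 + j599 → |·| = √(1000²+599²) = √1358801 ≈ 1165.7, ∠ = arctan(599/1000) ≈ 30.92°
pole (s+100): 100 + j599 → |·| = √(100²+599²) = √368801 ≈ 607.29, ∠ = arctan(599/100) ≈ 80.52°
pole (s+311): 311 + j599 → |·| = √(311²+599²) = √455522 ≈ 674.92, ∠ = arctan(599/311) ≈ 62.56°
|L| = 100 · 1165.7 / 4.0987e+05 ≈ 0.28441

0.284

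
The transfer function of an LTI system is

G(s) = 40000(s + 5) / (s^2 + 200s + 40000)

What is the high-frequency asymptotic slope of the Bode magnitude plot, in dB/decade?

-20 dB/decade

Each pole contributes −20 dB/decade at high frequency; each zero contributes +20 dB/decade.
Net: 1 zero(s) − 2 pole(s) → -20 dB/decade.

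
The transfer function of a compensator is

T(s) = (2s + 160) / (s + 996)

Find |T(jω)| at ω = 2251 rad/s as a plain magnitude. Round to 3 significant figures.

1.83

Substitute s = j2251:
Numerator: 2(j2251) + 160 = 160 + j4502
Denominator: (j2251) + 996 = 996 + j2251
|N| = √(160² + 4502²) ≈ 4504.8, ∠N ≈ 87.96°
|D| = √(996² + 2251²) ≈ 2461.5, ∠D ≈ 66.13°
|T| = 4504.8 / 2461.5 ≈ 1.8301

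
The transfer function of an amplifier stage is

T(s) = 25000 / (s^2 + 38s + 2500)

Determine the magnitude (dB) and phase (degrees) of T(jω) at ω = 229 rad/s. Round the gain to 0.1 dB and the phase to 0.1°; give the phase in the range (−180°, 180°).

At s = jω = j229:
quadratic: (j229)² + 38·j229 + 2500 = -49941 + j8702 → |·| ≈ 50693, ∠ ≈ 170.12°
|T| = 25000 / 50693 ≈ 0.49316
Gain = 20 log₁₀(0.49316) ≈ -6.14 dB
∠T = 0.00° − 170.12° = -170.12°

-6.1 dB, -170.1°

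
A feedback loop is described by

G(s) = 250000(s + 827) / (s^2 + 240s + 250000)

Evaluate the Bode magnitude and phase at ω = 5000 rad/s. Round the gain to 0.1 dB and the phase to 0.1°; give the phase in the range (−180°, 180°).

34.2 dB, -96.6°

At s = jω = j5000:
zero (s+827): 827 + j5000 → |·| = √(827²+5000²) = √25683929 ≈ 5067.9, ∠ = arctan(5000/827) ≈ 80.61°
quadratic: (j5000)² + 240·j5000 + 250000 = -24750000 + j1200000 → |·| ≈ 2.4779e+07, ∠ ≈ 177.22°
|G| = 250000 · 5067.9 / 2.4779e+07 ≈ 51.131
Gain = 20 log₁₀(51.131) ≈ 34.17 dB
∠G = 80.61° − 177.22° = -96.61°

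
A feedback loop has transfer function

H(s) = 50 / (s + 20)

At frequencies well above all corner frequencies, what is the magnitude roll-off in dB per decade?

-20 dB/decade

Each pole contributes −20 dB/decade at high frequency; each zero contributes +20 dB/decade.
Net: 0 zero(s) − 1 pole(s) → -20 dB/decade.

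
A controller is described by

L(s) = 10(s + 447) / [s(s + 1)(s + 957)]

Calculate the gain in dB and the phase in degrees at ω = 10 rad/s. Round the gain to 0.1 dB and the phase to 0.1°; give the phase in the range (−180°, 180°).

At s = jω = j10:
zero (s+447): 447 + j10 → |·| = √(447²+10²) = √199909 ≈ 447.11, ∠ = arctan(10/447) ≈ 1.28°
pole (s+1): 1 + j10 → |·| = √(1²+10²) = √101 ≈ 10.05, ∠ = arctan(10/1) ≈ 84.29°
pole (s+957): 957 + j10 → |·| = √(957²+10²) = √915949 ≈ 957.05, ∠ = arctan(10/957) ≈ 0.60°
pole at origin: |s| = 10, ∠ = 90.00° (in denominator)
|L| = 10 · 447.11 / 96184 ≈ 0.046485
Gain = 20 log₁₀(0.046485) ≈ -26.65 dB
∠L = 1.28° − 174.89° = -173.61°

-26.7 dB, -173.6°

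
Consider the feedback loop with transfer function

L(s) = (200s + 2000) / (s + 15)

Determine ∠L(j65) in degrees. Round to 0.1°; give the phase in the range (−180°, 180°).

Substitute s = j65:
Numerator: 200(j65) + 2000 = 2000 + j13000
Denominator: (j65) + 15 = 15 + j65
|N| = √(2000² + 13000²) ≈ 13153, ∠N ≈ 81.25°
|D| = √(15² + 65²) ≈ 66.708, ∠D ≈ 77.01°
∠L = 81.25° − 77.01° = 4.24°

4.2°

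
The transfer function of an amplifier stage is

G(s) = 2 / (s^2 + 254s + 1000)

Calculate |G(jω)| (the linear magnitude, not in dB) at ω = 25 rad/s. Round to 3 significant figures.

0.000314

Substitute s = j25:
Numerator: 2 = 2 + j0
Denominator: (j25)^2 + 254(j25) + 1000 = 375 + j6350
|N| = √(2² + 0²) ≈ 2, ∠N ≈ 0.00°
|D| = √(375² + 6350²) ≈ 6361.1, ∠D ≈ 86.62°
|G| = 2 / 6361.1 ≈ 0.00031441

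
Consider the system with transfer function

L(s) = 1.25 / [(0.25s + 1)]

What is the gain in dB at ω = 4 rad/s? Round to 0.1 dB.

-1.1 dB

At ω = 4 rad/s:
pole (1 + j4·0.25) = 1 + j1 → |·| ≈ 1.4142, ∠ ≈ 45.00°
|L| = 1.25 · 1 / (1.4142) ≈ 0.88389
Gain = 20 log₁₀(0.88389) ≈ -1.07 dB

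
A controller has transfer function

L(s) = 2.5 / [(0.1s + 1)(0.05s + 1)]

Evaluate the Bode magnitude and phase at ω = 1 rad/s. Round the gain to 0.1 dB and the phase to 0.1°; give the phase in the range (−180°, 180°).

At ω = 1 rad/s:
pole (1 + j1·0.1) = 1 + j0.1 → |·| ≈ 1.005, ∠ ≈ 5.71°
pole (1 + j1·0.05) = 1 + j0.05 → |·| ≈ 1.0012, ∠ ≈ 2.86°
|L| = 2.5 · 1 / (1.005 · 1.0012) ≈ 2.4846
Gain = 20 log₁₀(2.4846) ≈ 7.91 dB
∠L = (0°) − (5.71° + 2.86°) = -8.57°

7.9 dB, -8.6°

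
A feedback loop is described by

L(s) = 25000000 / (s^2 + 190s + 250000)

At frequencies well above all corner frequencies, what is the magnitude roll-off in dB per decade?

-40 dB/decade

Each pole contributes −20 dB/decade at high frequency; each zero contributes +20 dB/decade.
Net: 0 zero(s) − 2 pole(s) → -40 dB/decade.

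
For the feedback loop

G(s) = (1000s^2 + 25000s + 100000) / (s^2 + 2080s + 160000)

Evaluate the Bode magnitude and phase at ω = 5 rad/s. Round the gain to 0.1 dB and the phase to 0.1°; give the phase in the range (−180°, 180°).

Substitute s = j5:
Numerator: 1000(j5)^2 + 25000(j5) + 100000 = 75000 + j125000
Denominator: (j5)^2 + 2080(j5) + 160000 = 159975 + j10400
|N| = √(75000² + 125000²) ≈ 1.4577e+05, ∠N ≈ 59.04°
|D| = √(159975² + 10400²) ≈ 1.6031e+05, ∠D ≈ 3.72°
|G| = 1.4577e+05 / 1.6031e+05 ≈ 0.9093
Gain = 20 log₁₀(0.9093) ≈ -0.83 dB
∠G = 59.04° − 3.72° = 55.32°

-0.8 dB, 55.3°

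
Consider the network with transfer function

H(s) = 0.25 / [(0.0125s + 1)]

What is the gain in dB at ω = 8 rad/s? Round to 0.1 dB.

At ω = 8 rad/s:
pole (1 + j8·0.0125) = 1 + j0.1 → |·| ≈ 1.005, ∠ ≈ 5.71°
|H| = 0.25 · 1 / (1.005) ≈ 0.24876
Gain = 20 log₁₀(0.24876) ≈ -12.08 dB

-12.1 dB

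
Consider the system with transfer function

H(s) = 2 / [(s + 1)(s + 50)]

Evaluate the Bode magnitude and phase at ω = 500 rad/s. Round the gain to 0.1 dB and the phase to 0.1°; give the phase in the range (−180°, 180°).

At s = jω = j500:
pole (s+1): 1 + j500 → |·| = √(1²+500²) = √250001 ≈ 500, ∠ = arctan(500/1) ≈ 89.89°
pole (s+50): 50 + j500 → |·| = √(50²+500²) = √252500 ≈ 502.49, ∠ = arctan(500/50) ≈ 84.29°
|H| = 2 / 2.5124e+05 ≈ 7.9605e-06
Gain = 20 log₁₀(7.9605e-06) ≈ -101.98 dB
∠H = 0.00° − 174.18° = -174.18°

-102.0 dB, -174.2°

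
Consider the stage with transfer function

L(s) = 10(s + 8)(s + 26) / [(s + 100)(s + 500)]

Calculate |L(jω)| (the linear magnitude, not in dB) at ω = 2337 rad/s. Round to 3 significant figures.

At s = jω = j2337:
zero (s+8): 8 + j2337 → |·| = √(8²+2337²) = √5461633 ≈ 2337, ∠ = arctan(2337/8) ≈ 89.80°
zero (s+26): 26 + j2337 → |·| = √(26²+2337²) = √5462245 ≈ 2337.1, ∠ = arctan(2337/26) ≈ 89.36°
pole (s+100): 100 + j2337 → |·| = √(100²+2337²) = √5471569 ≈ 2339.1, ∠ = arctan(2337/100) ≈ 87.55°
pole (s+500): 500 + j2337 → |·| = √(500²+2337²) = √5711569 ≈ 2389.9, ∠ = arctan(2337/500) ≈ 77.92°
|L| = 10 · 5.4618e+06 / 5.5902e+06 ≈ 9.7703

9.77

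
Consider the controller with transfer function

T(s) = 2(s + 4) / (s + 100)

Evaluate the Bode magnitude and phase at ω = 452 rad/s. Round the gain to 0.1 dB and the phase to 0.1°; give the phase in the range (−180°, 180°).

5.8 dB, 12.0°

At s = jω = j452:
zero (s+4): 4 + j452 → |·| = √(4²+452²) = √204320 ≈ 452.02, ∠ = arctan(452/4) ≈ 89.49°
pole (s+100): 100 + j452 → |·| = √(100²+452²) = √214304 ≈ 462.93, ∠ = arctan(452/100) ≈ 77.52°
|T| = 2 · 452.02 / 462.93 ≈ 1.9529
Gain = 20 log₁₀(1.9529) ≈ 5.81 dB
∠T = 89.49° − 77.52° = 11.97°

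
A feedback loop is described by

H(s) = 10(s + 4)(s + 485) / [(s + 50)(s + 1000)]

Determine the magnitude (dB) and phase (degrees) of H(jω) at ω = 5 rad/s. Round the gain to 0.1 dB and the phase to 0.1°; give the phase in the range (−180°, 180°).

-4.2 dB, 45.9°

At s = jω = j5:
zero (s+4): 4 + j5 → |·| = √(4²+5²) = √41 ≈ 6.4031, ∠ = arctan(5/4) ≈ 51.34°
zero (s+485): 485 + j5 → |·| = √(485²+5²) = √235250 ≈ 485.03, ∠ = arctan(5/485) ≈ 0.59°
pole (s+50): 50 + j5 → |·| = √(50²+5²) = √2525 ≈ 50.249, ∠ = arctan(5/50) ≈ 5.71°
pole (s+1000): 1000 + j5 → |·| = √(1000²+5²) = √1000025 ≈ 1000, ∠ = arctan(5/1000) ≈ 0.29°
|H| = 10 · 3105.7 / 50249 ≈ 0.61806
Gain = 20 log₁₀(0.61806) ≈ -4.18 dB
∠H = 51.93° − 6.00° = 45.93°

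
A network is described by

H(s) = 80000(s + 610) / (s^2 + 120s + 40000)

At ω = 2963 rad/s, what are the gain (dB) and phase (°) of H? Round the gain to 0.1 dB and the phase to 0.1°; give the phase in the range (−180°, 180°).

28.8 dB, -99.3°

At s = jω = j2963:
zero (s+610): 610 + j2963 → |·| = √(610²+2963²) = √9151469 ≈ 3025.1, ∠ = arctan(2963/610) ≈ 78.37°
quadratic: (j2963)² + 120·j2963 + 40000 = -8739369 + j355560 → |·| ≈ 8.7466e+06, ∠ ≈ 177.67°
|H| = 80000 · 3025.1 / 8.7466e+06 ≈ 27.669
Gain = 20 log₁₀(27.669) ≈ 28.84 dB
∠H = 78.37° − 177.67° = -99.30°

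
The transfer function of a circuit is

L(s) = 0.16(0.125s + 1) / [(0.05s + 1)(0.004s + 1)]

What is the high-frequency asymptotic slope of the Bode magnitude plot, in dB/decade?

-20 dB/decade

Each pole contributes −20 dB/decade at high frequency; each zero contributes +20 dB/decade.
Net: 1 zero(s) − 2 pole(s) → -20 dB/decade.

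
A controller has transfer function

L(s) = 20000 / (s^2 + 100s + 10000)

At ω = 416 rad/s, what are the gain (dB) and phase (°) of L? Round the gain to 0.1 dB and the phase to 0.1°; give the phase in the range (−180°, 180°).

-18.5 dB, -165.7°

At s = jω = j416:
quadratic: (j416)² + 100·j416 + 10000 = -163056 + j41600 → |·| ≈ 1.6828e+05, ∠ ≈ 165.69°
|L| = 20000 / 1.6828e+05 ≈ 0.11885
Gain = 20 log₁₀(0.11885) ≈ -18.50 dB
∠L = 0.00° − 165.69° = -165.69°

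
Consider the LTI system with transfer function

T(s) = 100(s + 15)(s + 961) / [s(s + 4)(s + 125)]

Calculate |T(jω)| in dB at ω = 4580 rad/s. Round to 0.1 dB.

At s = jω = j4580:
zero (s+15): 15 + j4580 → |·| = √(15²+4580²) = √20976625 ≈ 4580, ∠ = arctan(4580/15) ≈ 89.81°
zero (s+961): 961 + j4580 → |·| = √(961²+4580²) = √21899921 ≈ 4679.7, ∠ = arctan(4580/961) ≈ 78.15°
pole (s+4): 4 + j4580 → |·| = √(4²+4580²) = √20976416 ≈ 4580, ∠ = arctan(4580/4) ≈ 89.95°
pole (s+125): 125 + j4580 → |·| = √(125²+4580²) = √20992025 ≈ 4581.7, ∠ = arctan(4580/125) ≈ 88.44°
pole at origin: |s| = 4580, ∠ = 90.00° (in denominator)
|T| = 100 · 2.1433e+07 / 9.6108e+10 ≈ 0.022301
Gain = 20 log₁₀(0.022301) ≈ -33.03 dB

-33.0 dB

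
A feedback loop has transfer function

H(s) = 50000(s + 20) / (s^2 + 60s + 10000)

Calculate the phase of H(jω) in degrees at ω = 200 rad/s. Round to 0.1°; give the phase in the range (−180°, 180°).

At s = jω = j200:
zero (s+20): 20 + j200 → |·| = √(20²+200²) = √40400 ≈ 201, ∠ = arctan(200/20) ≈ 84.29°
quadratic: (j200)² + 60·j200 + 10000 = -30000 + j12000 → |·| ≈ 32311, ∠ ≈ 158.20°
∠H = 84.29° − 158.20° = -73.91°

-73.9°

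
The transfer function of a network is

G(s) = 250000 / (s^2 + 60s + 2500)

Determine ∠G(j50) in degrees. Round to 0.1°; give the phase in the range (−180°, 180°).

-90.0°

At s = jω = j50:
quadratic: (j50)² + 60·j50 + 2500 = 0 + j3000 → |·| ≈ 3000, ∠ ≈ 90.00°
∠G = 0.00° − 90.00° = -90.00°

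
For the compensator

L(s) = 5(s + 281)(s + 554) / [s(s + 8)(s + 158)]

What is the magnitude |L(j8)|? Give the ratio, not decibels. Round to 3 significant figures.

At s = jω = j8:
zero (s+281): 281 + j8 → |·| = √(281²+8²) = √79025 ≈ 281.11, ∠ = arctan(8/281) ≈ 1.63°
zero (s+554): 554 + j8 → |·| = √(554²+8²) = √306980 ≈ 554.06, ∠ = arctan(8/554) ≈ 0.83°
pole (s+8): 8 + j8 → |·| = √(8²+8²) = √128 ≈ 11.314, ∠ = arctan(8/8) ≈ 45.00°
pole (s+158): 158 + j8 → |·| = √(158²+8²) = √25028 ≈ 158.2, ∠ = arctan(8/158) ≈ 2.90°
pole at origin: |s| = 8, ∠ = 90.00° (in denominator)
|L| = 5 · 1.5575e+05 / 14319 ≈ 54.386

54.4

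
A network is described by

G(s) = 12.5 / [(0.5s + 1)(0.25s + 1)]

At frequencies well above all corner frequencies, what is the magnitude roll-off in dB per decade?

Each pole contributes −20 dB/decade at high frequency; each zero contributes +20 dB/decade.
Net: 0 zero(s) − 2 pole(s) → -40 dB/decade.

-40 dB/decade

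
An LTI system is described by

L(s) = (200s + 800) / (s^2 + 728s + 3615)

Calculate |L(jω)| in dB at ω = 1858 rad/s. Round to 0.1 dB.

Substitute s = j1858:
Numerator: 200(j1858) + 800 = 800 + j371600
Denominator: (j1858)^2 + 728(j1858) + 3615 = -3448549 + j1352624
|N| = √(800² + 371600²) ≈ 3.716e+05, ∠N ≈ 89.88°
|D| = √(3448549² + 1352624²) ≈ 3.7043e+06, ∠D ≈ 158.58°
|L| = 3.716e+05 / 3.7043e+06 ≈ 0.10032
Gain = 20 log₁₀(0.10032) ≈ -19.97 dB

-20.0 dB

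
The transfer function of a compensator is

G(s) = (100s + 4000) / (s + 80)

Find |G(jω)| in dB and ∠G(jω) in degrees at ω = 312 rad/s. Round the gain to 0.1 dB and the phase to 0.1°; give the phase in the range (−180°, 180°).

Substitute s = j312:
Numerator: 100(j312) + 4000 = 4000 + j31200
Denominator: (j312) + 80 = 80 + j312
|N| = √(4000² + 31200²) ≈ 31455, ∠N ≈ 82.69°
|D| = √(80² + 312²) ≈ 322.09, ∠D ≈ 75.62°
|G| = 31455 / 322.09 ≈ 97.659
Gain = 20 log₁₀(97.659) ≈ 39.79 dB
∠G = 82.69° − 75.62° = 7.07°

39.8 dB, 7.1°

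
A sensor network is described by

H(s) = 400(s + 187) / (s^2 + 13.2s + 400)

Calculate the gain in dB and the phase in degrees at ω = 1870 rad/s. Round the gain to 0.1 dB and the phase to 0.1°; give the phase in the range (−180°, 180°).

At s = jω = j1870:
zero (s+187): 187 + j1870 → |·| = √(187²+1870²) = √3531869 ≈ 1879.3, ∠ = arctan(1870/187) ≈ 84.29°
quadratic: (j1870)² + 13.2·j1870 + 400 = -3496500 + j24684 → |·| ≈ 3.4966e+06, ∠ ≈ 179.60°
|H| = 400 · 1879.3 / 3.4966e+06 ≈ 0.21499
Gain = 20 log₁₀(0.21499) ≈ -13.35 dB
∠H = 84.29° − 179.60° = -95.31°

-13.4 dB, -95.3°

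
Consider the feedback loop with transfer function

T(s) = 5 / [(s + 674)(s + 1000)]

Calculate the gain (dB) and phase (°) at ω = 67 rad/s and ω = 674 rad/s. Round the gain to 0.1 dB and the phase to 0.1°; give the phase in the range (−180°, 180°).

At s = jω = j67:
pole (s+674): 674 + j67 → |·| = √(674²+67²) = √458765 ≈ 677.32, ∠ = arctan(67/674) ≈ 5.68°
pole (s+1000): 1000 + j67 → |·| = √(1000²+67²) = √1004489 ≈ 1002.2, ∠ = arctan(67/1000) ≈ 3.83°
|T| = 5 / 6.7881e+05 ≈ 7.3658e-06
Gain = 20 log₁₀(7.3658e-06) ≈ -102.66 dB
∠T = 0.00° − 9.51° = -9.51°

At s = jω = j674:
pole (s+674): 674 + j674 → |·| = √(674²+674²) = √908552 ≈ 953.18, ∠ = arctan(674/674) ≈ 45.00°
pole (s+1000): 1000 + j674 → |·| = √(1000²+674²) = √1454276 ≈ 1205.9, ∠ = arctan(674/1000) ≈ 33.98°
|T| = 5 / 1.1494e+06 ≈ 4.3501e-06
Gain = 20 log₁₀(4.3501e-06) ≈ -107.23 dB
∠T = 0.00° − 78.98° = -78.98°

ω = 67: -102.7 dB, -9.5°; ω = 674: -107.2 dB, -79.0°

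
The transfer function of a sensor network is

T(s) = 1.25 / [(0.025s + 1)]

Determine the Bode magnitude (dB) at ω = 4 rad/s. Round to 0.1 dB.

1.9 dB

At ω = 4 rad/s:
pole (1 + j4·0.025) = 1 + j0.1 → |·| ≈ 1.005, ∠ ≈ 5.71°
|T| = 1.25 · 1 / (1.005) ≈ 1.2438
Gain = 20 log₁₀(1.2438) ≈ 1.90 dB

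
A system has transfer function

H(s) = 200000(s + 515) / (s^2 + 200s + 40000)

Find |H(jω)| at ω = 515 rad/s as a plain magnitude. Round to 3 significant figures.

At s = jω = j515:
zero (s+515): 515 + j515 → |·| = √(515²+515²) = √530450 ≈ 728.32, ∠ = arctan(515/515) ≈ 45.00°
quadratic: (j515)² + 200·j515 + 40000 = -225225 + j103000 → |·| ≈ 2.4766e+05, ∠ ≈ 155.42°
|H| = 200000 · 728.32 / 2.4766e+05 ≈ 588.16

588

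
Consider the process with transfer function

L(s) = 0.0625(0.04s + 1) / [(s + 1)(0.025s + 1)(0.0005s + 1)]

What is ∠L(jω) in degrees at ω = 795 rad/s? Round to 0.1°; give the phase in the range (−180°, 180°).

-110.5°

At ω = 795 rad/s:
zero (1 + j795·0.04) = 1 + j31.8 → |·| ≈ 31.816, ∠ ≈ 88.20°
pole (1 + j795·1) = 1 + j795 → |·| ≈ 795, ∠ ≈ 89.93°
pole (1 + j795·0.025) = 1 + j19.875 → |·| ≈ 19.9, ∠ ≈ 87.12°
pole (1 + j795·0.0005) = 1 + j0.3975 → |·| ≈ 1.0761, ∠ ≈ 21.68°
∠L = (88.20°) − (89.93° + 87.12° + 21.68°) = -110.53°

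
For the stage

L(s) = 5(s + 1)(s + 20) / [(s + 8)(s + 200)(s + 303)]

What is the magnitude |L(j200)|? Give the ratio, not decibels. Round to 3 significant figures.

At s = jω = j200:
zero (s+1): 1 + j200 → |·| = √(1²+200²) = √40001 ≈ 200, ∠ = arctan(200/1) ≈ 89.71°
zero (s+20): 20 + j200 → |·| = √(20²+200²) = √40400 ≈ 201, ∠ = arctan(200/20) ≈ 84.29°
pole (s+8): 8 + j200 → |·| = √(8²+200²) = √40064 ≈ 200.16, ∠ = arctan(200/8) ≈ 87.71°
pole (s+200): 200 + j200 → |·| = √(200²+200²) = √80000 ≈ 282.84, ∠ = arctan(200/200) ≈ 45.00°
pole (s+303): 303 + j200 → |·| = √(303²+200²) = √131809 ≈ 363.06, ∠ = arctan(200/303) ≈ 33.43°
|L| = 5 · 40200 / 2.0554e+07 ≈ 0.0097791

0.00978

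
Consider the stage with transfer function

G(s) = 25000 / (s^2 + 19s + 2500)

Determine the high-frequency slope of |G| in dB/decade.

Each pole contributes −20 dB/decade at high frequency; each zero contributes +20 dB/decade.
Net: 0 zero(s) − 2 pole(s) → -40 dB/decade.

-40 dB/decade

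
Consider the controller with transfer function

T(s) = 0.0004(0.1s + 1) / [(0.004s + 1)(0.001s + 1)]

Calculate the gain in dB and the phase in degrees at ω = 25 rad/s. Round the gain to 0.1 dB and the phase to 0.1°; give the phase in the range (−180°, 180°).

At ω = 25 rad/s:
zero (1 + j25·0.1) = 1 + j2.5 → |·| ≈ 2.6926, ∠ ≈ 68.20°
pole (1 + j25·0.004) = 1 + j0.1 → |·| ≈ 1.005, ∠ ≈ 5.71°
pole (1 + j25·0.001) = 1 + j0.025 → |·| ≈ 1.0003, ∠ ≈ 1.43°
|T| = 0.0004 · 2.6926 / (1.005 · 1.0003) ≈ 0.0010714
Gain = 20 log₁₀(0.0010714) ≈ -59.40 dB
∠T = (68.20°) − (5.71° + 1.43°) = 61.06°

-59.4 dB, 61.1°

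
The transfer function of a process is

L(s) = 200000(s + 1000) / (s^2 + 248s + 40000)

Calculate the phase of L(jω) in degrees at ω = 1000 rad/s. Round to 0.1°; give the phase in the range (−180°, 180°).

-120.5°

At s = jω = j1000:
zero (s+1000): 1000 + j1000 → |·| = √(1000²+1000²) = √2000000 ≈ 1414.2, ∠ = arctan(1000/1000) ≈ 45.00°
quadratic: (j1000)² + 248·j1000 + 40000 = -960000 + j248000 → |·| ≈ 9.9152e+05, ∠ ≈ 165.52°
∠L = 45.00° − 165.52° = -120.52°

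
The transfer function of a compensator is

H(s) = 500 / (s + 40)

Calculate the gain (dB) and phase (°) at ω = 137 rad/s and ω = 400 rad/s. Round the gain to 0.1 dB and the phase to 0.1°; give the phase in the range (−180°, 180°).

ω = 137: 10.9 dB, -73.7°; ω = 400: 1.9 dB, -84.3°

Substitute s = j137:
Numerator: 500 = 500 + j0
Denominator: (j137) + 40 = 40 + j137
|N| = √(500² + 0²) ≈ 500, ∠N ≈ 0.00°
|D| = √(40² + 137²) ≈ 142.72, ∠D ≈ 73.72°
|H| = 500 / 142.72 ≈ 3.5034
Gain = 20 log₁₀(3.5034) ≈ 10.89 dB
∠H = 0.00° − 73.72° = -73.72°

Substitute s = j400:
Numerator: 500 = 500 + j0
Denominator: (j400) + 40 = 40 + j400
|N| = √(500² + 0²) ≈ 500, ∠N ≈ 0.00°
|D| = √(40² + 400²) ≈ 402, ∠D ≈ 84.29°
|H| = 500 / 402 ≈ 1.2438
Gain = 20 log₁₀(1.2438) ≈ 1.90 dB
∠H = 0.00° − 84.29° = -84.29°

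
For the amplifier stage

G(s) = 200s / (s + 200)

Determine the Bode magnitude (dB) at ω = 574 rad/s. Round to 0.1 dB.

45.5 dB

At s = jω = j574:
zero at origin: s = j574 → |·| = 574, ∠ = 90.00°
pole (s+200): 200 + j574 → |·| = √(200²+574²) = √369476 ≈ 607.85, ∠ = arctan(574/200) ≈ 70.79°
|G| = 200 · 574 / 607.85 ≈ 188.86
Gain = 20 log₁₀(188.86) ≈ 45.52 dB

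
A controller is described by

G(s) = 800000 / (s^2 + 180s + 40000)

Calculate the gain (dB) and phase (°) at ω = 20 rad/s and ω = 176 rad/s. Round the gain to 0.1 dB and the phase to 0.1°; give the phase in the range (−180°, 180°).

At s = jω = j20:
quadratic: (j20)² + 180·j20 + 40000 = 39600 + j3600 → |·| ≈ 39763, ∠ ≈ 5.19°
|G| = 800000 / 39763 ≈ 20.119
Gain = 20 log₁₀(20.119) ≈ 26.07 dB
∠G = 0.00° − 5.19° = -5.19°

At s = jω = j176:
quadratic: (j176)² + 180·j176 + 40000 = 9024 + j31680 → |·| ≈ 32940, ∠ ≈ 74.10°
|G| = 800000 / 32940 ≈ 24.287
Gain = 20 log₁₀(24.287) ≈ 27.71 dB
∠G = 0.00° − 74.10° = -74.10°

ω = 20: 26.1 dB, -5.2°; ω = 176: 27.7 dB, -74.1°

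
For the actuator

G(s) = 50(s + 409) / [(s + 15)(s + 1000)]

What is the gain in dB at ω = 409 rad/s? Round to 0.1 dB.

-23.7 dB

At s = jω = j409:
zero (s+409): 409 + j409 → |·| = √(409²+409²) = √334562 ≈ 578.41, ∠ = arctan(409/409) ≈ 45.00°
pole (s+15): 15 + j409 → |·| = √(15²+409²) = √167506 ≈ 409.27, ∠ = arctan(409/15) ≈ 87.90°
pole (s+1000): 1000 + j409 → |·| = √(1000²+409²) = √1167281 ≈ 1080.4, ∠ = arctan(409/1000) ≈ 22.24°
|G| = 50 · 578.41 / 4.4218e+05 ≈ 0.065404
Gain = 20 log₁₀(0.065404) ≈ -23.69 dB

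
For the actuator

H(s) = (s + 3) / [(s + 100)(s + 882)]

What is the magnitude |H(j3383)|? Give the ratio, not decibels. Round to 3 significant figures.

0.000286

At s = jω = j3383:
zero (s+3): 3 + j3383 → |·| = √(3²+3383²) = √11444698 ≈ 3383, ∠ = arctan(3383/3) ≈ 89.95°
pole (s+100): 100 + j3383 → |·| = √(100²+3383²) = √11454689 ≈ 3384.5, ∠ = arctan(3383/100) ≈ 88.31°
pole (s+882): 882 + j3383 → |·| = √(882²+3383²) = √12222613 ≈ 3496.1, ∠ = arctan(3383/882) ≈ 75.39°
|H| = 1 · 3383 / 1.1833e+07 ≈ 0.0002859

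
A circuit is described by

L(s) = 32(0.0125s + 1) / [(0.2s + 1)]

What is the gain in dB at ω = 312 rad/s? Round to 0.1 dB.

At ω = 312 rad/s:
zero (1 + j312·0.0125) = 1 + j3.9 → |·| ≈ 4.0262, ∠ ≈ 75.62°
pole (1 + j312·0.2) = 1 + j62.4 → |·| ≈ 62.408, ∠ ≈ 89.08°
|L| = 32 · 4.0262 / (62.408) ≈ 2.0645
Gain = 20 log₁₀(2.0645) ≈ 6.30 dB

6.3 dB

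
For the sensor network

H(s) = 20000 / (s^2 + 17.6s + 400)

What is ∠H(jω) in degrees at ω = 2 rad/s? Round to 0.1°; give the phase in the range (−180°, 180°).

-5.1°

At s = jω = j2:
quadratic: (j2)² + 17.6·j2 + 400 = 396 + j35.2 → |·| ≈ 397.56, ∠ ≈ 5.08°
∠H = 0.00° − 5.08° = -5.08°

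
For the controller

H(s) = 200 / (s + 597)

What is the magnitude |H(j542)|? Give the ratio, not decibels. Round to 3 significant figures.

At s = jω = j542:
pole (s+597): 597 + j542 → |·| = √(597²+542²) = √650173 ≈ 806.33, ∠ = arctan(542/597) ≈ 42.24°
|H| = 200 / 806.33 ≈ 0.24804

0.248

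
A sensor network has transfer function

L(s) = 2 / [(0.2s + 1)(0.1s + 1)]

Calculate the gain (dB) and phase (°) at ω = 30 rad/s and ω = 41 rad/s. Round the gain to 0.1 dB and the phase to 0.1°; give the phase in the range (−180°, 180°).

ω = 30: -19.7 dB, -152.1°; ω = 41: -24.8 dB, -159.3°

At ω = 30 rad/s:
pole (1 + j30·0.2) = 1 + j6 → |·| ≈ 6.0828, ∠ ≈ 80.54°
pole (1 + j30·0.1) = 1 + j3 → |·| ≈ 3.1623, ∠ ≈ 71.57°
|L| = 2 · 1 / (6.0828 · 3.1623) ≈ 0.10397
Gain = 20 log₁₀(0.10397) ≈ -19.66 dB
∠L = (0°) − (80.54° + 71.57°) = -152.11°

At ω = 41 rad/s:
pole (1 + j41·0.2) = 1 + j8.2 → |·| ≈ 8.2608, ∠ ≈ 83.05°
pole (1 + j41·0.1) = 1 + j4.1 → |·| ≈ 4.2202, ∠ ≈ 76.29°
|L| = 2 · 1 / (8.2608 · 4.2202) ≈ 0.057369
Gain = 20 log₁₀(0.057369) ≈ -24.83 dB
∠L = (0°) − (83.05° + 76.29°) = -159.34°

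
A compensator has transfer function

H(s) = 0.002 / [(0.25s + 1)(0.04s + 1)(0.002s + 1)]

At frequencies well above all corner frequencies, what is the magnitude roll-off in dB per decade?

Each pole contributes −20 dB/decade at high frequency; each zero contributes +20 dB/decade.
Net: 0 zero(s) − 3 pole(s) → -60 dB/decade.

-60 dB/decade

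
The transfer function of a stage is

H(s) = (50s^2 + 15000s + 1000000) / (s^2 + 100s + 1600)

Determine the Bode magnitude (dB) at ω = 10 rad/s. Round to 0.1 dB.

Substitute s = j10:
Numerator: 50(j10)^2 + 15000(j10) + 1000000 = 995000 + j150000
Denominator: (j10)^2 + 100(j10) + 1600 = 1500 + j1000
|N| = √(995000² + 150000²) ≈ 1.0062e+06, ∠N ≈ 8.57°
|D| = √(1500² + 1000²) ≈ 1802.8, ∠D ≈ 33.69°
|H| = 1.0062e+06 / 1802.8 ≈ 558.13
Gain = 20 log₁₀(558.13) ≈ 54.93 dB

54.9 dB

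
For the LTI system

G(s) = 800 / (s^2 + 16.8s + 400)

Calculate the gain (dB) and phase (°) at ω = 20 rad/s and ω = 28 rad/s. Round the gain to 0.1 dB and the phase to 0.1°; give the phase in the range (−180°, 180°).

ω = 20: 7.5 dB, -90.0°; ω = 28: 2.4 dB, -129.2°

At s = jω = j20:
quadratic: (j20)² + 16.8·j20 + 400 = 0 + j336 → |·| ≈ 336, ∠ ≈ 90.00°
|G| = 800 / 336 ≈ 2.381
Gain = 20 log₁₀(2.381) ≈ 7.54 dB
∠G = 0.00° − 90.00° = -90.00°

At s = jω = j28:
quadratic: (j28)² + 16.8·j28 + 400 = -384 + j470.4 → |·| ≈ 607.23, ∠ ≈ 129.23°
|G| = 800 / 607.23 ≈ 1.3175
Gain = 20 log₁₀(1.3175) ≈ 2.40 dB
∠G = 0.00° − 129.23° = -129.23°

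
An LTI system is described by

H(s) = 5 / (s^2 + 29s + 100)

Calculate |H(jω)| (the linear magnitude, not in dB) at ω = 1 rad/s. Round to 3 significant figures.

Substitute s = j1:
Numerator: 5 = 5 + j0
Denominator: (j1)^2 + 29(j1) + 100 = 99 + j29
|N| = √(5² + 0²) ≈ 5, ∠N ≈ 0.00°
|D| = √(99² + 29²) ≈ 103.16, ∠D ≈ 16.33°
|H| = 5 / 103.16 ≈ 0.048468

0.0485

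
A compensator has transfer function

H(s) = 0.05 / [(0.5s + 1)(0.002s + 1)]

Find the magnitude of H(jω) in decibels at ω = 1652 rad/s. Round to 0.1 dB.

At ω = 1652 rad/s:
pole (1 + j1652·0.5) = 1 + j826 → |·| ≈ 826, ∠ ≈ 89.93°
pole (1 + j1652·0.002) = 1 + j3.304 → |·| ≈ 3.452, ∠ ≈ 73.16°
|H| = 0.05 · 1 / (826 · 3.452) ≈ 1.7536e-05
Gain = 20 log₁₀(1.7536e-05) ≈ -95.12 dB

-95.1 dB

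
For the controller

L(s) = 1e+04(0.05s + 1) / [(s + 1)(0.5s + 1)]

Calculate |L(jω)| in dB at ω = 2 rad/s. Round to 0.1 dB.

70.0 dB

At ω = 2 rad/s:
zero (1 + j2·0.05) = 1 + j0.1 → |·| ≈ 1.005, ∠ ≈ 5.71°
pole (1 + j2·1) = 1 + j2 → |·| ≈ 2.2361, ∠ ≈ 63.43°
pole (1 + j2·0.5) = 1 + j1 → |·| ≈ 1.4142, ∠ ≈ 45.00°
|L| = 1e+04 · 1.005 / (2.2361 · 1.4142) ≈ 3178.1
Gain = 20 log₁₀(3178.1) ≈ 70.04 dB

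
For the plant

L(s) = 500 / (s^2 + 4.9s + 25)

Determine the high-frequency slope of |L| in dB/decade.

Each pole contributes −20 dB/decade at high frequency; each zero contributes +20 dB/decade.
Net: 0 zero(s) − 2 pole(s) → -40 dB/decade.

-40 dB/decade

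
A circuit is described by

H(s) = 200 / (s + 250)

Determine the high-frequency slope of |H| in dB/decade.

-20 dB/decade

Each pole contributes −20 dB/decade at high frequency; each zero contributes +20 dB/decade.
Net: 0 zero(s) − 1 pole(s) → -20 dB/decade.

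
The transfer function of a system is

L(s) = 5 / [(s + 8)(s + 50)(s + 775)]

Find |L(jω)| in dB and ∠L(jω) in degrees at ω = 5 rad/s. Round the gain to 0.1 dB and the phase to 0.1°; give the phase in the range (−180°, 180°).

At s = jω = j5:
pole (s+8): 8 + j5 → |·| = √(8²+5²) = √89 ≈ 9.434, ∠ = arctan(5/8) ≈ 32.01°
pole (s+50): 50 + j5 → |·| = √(50²+5²) = √2525 ≈ 50.249, ∠ = arctan(5/50) ≈ 5.71°
pole (s+775): 775 + j5 → |·| = √(775²+5²) = √600650 ≈ 775.02, ∠ = arctan(5/775) ≈ 0.37°
|L| = 5 / 3.674e+05 ≈ 1.3609e-05
Gain = 20 log₁₀(1.3609e-05) ≈ -97.32 dB
∠L = 0.00° − 38.09° = -38.09°

-97.3 dB, -38.1°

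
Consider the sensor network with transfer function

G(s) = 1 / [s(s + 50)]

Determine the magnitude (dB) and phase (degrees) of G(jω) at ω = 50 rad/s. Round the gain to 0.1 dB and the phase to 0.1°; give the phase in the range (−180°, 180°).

At s = jω = j50:
pole (s+50): 50 + j50 → |·| = √(50²+50²) = √5000 ≈ 70.711, ∠ = arctan(50/50) ≈ 45.00°
pole at origin: |s| = 50, ∠ = 90.00° (in denominator)
|G| = 1 / 3535.5 ≈ 0.00028285
Gain = 20 log₁₀(0.00028285) ≈ -70.97 dB
∠G = 0.00° − 135.00° = -135.00°

-71.0 dB, -135.0°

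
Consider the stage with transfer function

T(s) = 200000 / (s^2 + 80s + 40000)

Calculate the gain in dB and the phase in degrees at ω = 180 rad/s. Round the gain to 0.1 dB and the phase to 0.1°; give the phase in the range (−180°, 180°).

At s = jω = j180:
quadratic: (j180)² + 80·j180 + 40000 = 7600 + j14400 → |·| ≈ 16283, ∠ ≈ 62.18°
|T| = 200000 / 16283 ≈ 12.283
Gain = 20 log₁₀(12.283) ≈ 21.79 dB
∠T = 0.00° − 62.18° = -62.18°

21.8 dB, -62.2°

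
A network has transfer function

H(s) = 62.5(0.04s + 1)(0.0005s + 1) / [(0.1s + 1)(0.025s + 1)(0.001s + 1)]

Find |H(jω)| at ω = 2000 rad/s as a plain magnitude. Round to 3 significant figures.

At ω = 2000 rad/s:
zero (1 + j2000·0.04) = 1 + j80 → |·| ≈ 80.006, ∠ ≈ 89.28°
zero (1 + j2000·0.0005) = 1 + j1 → |·| ≈ 1.4142, ∠ ≈ 45.00°
pole (1 + j2000·0.1) = 1 + j200 → |·| ≈ 200, ∠ ≈ 89.71°
pole (1 + j2000·0.025) = 1 + j50 → |·| ≈ 50.01, ∠ ≈ 88.85°
pole (1 + j2000·0.001) = 1 + j2 → |·| ≈ 2.2361, ∠ ≈ 63.43°
|H| = 62.5 · 80.006 · 1.4142 / (200 · 50.01 · 2.2361) ≈ 0.31618

0.316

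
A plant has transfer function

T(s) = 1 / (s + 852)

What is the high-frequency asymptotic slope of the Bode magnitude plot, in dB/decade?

Each pole contributes −20 dB/decade at high frequency; each zero contributes +20 dB/decade.
Net: 0 zero(s) − 1 pole(s) → -20 dB/decade.

-20 dB/decade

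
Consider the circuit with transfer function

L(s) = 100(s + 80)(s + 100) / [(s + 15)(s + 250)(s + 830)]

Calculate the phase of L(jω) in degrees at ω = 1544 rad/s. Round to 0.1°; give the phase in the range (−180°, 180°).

-58.7°

At s = jω = j1544:
zero (s+80): 80 + j1544 → |·| = √(80²+1544²) = √2390336 ≈ 1546.1, ∠ = arctan(1544/80) ≈ 87.03°
zero (s+100): 100 + j1544 → |·| = √(100²+1544²) = √2393936 ≈ 1547.2, ∠ = arctan(1544/100) ≈ 86.29°
pole (s+15): 15 + j1544 → |·| = √(15²+1544²) = √2384161 ≈ 1544.1, ∠ = arctan(1544/15) ≈ 89.44°
pole (s+250): 250 + j1544 → |·| = √(250²+1544²) = √2446436 ≈ 1564.1, ∠ = arctan(1544/250) ≈ 80.80°
pole (s+830): 830 + j1544 → |·| = √(830²+1544²) = √3072836 ≈ 1753, ∠ = arctan(1544/830) ≈ 61.74°
∠L = 173.32° − 231.98° = -58.66°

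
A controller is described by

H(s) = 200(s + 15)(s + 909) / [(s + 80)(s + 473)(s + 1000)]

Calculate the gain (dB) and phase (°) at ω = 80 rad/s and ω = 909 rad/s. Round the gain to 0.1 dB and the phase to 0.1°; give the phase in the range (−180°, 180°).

ω = 80: -11.3 dB, 25.2°; ω = 909: -14.7 dB, -55.7°

At s = jω = j80:
zero (s+15): 15 + j80 → |·| = √(15²+80²) = √6625 ≈ 81.394, ∠ = arctan(80/15) ≈ 79.38°
zero (s+909): 909 + j80 → |·| = √(909²+80²) = √832681 ≈ 912.51, ∠ = arctan(80/909) ≈ 5.03°
pole (s+80): 80 + j80 → |·| = √(80²+80²) = √12800 ≈ 113.14, ∠ = arctan(80/80) ≈ 45.00°
pole (s+473): 473 + j80 → |·| = √(473²+80²) = √230129 ≈ 479.72, ∠ = arctan(80/473) ≈ 9.60°
pole (s+1000): 1000 + j80 → |·| = √(1000²+80²) = √1006400 ≈ 1003.2, ∠ = arctan(80/1000) ≈ 4.57°
|H| = 200 · 74273 / 5.4449e+07 ≈ 0.27282
Gain = 20 log₁₀(0.27282) ≈ -11.28 dB
∠H = 84.41° − 59.17° = 25.24°

At s = jω = j909:
zero (s+15): 15 + j909 → |·| = √(15²+909²) = √826506 ≈ 909.12, ∠ = arctan(909/15) ≈ 89.05°
zero (s+909): 909 + j909 → |·| = √(909²+909²) = √1652562 ≈ 1285.5, ∠ = arctan(909/909) ≈ 45.00°
pole (s+80): 80 + j909 → |·| = √(80²+909²) = √832681 ≈ 912.51, ∠ = arctan(909/80) ≈ 84.97°
pole (s+473): 473 + j909 → |·| = √(473²+909²) = √1050010 ≈ 1024.7, ∠ = arctan(909/473) ≈ 62.51°
pole (s+1000): 1000 + j909 → |·| = √(1000²+909²) = √1826281 ≈ 1351.4, ∠ = arctan(909/1000) ≈ 42.27°
|H| = 200 · 1.1687e+06 / 1.2636e+09 ≈ 0.18498
Gain = 20 log₁₀(0.18498) ≈ -14.66 dB
∠H = 134.05° − 189.75° = -55.70°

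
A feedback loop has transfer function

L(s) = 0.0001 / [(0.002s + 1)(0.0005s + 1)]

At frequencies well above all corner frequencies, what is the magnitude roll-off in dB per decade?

Each pole contributes −20 dB/decade at high frequency; each zero contributes +20 dB/decade.
Net: 0 zero(s) − 2 pole(s) → -40 dB/decade.

-40 dB/decade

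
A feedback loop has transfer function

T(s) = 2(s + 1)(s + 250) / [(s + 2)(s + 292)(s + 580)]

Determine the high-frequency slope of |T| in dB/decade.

Each pole contributes −20 dB/decade at high frequency; each zero contributes +20 dB/decade.
Net: 2 zero(s) − 3 pole(s) → -20 dB/decade.

-20 dB/decade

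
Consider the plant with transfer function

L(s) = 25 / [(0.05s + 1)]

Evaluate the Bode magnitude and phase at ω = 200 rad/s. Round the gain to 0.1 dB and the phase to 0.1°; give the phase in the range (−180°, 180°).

At ω = 200 rad/s:
pole (1 + j200·0.05) = 1 + j10 → |·| ≈ 10.05, ∠ ≈ 84.29°
|L| = 25 · 1 / (10.05) ≈ 2.4876
Gain = 20 log₁₀(2.4876) ≈ 7.92 dB
∠L = (0°) − (84.29°) = -84.29°

7.9 dB, -84.3°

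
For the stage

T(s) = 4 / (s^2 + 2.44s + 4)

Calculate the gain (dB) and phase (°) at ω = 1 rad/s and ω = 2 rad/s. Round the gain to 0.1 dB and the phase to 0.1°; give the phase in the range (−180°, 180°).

ω = 1: 0.3 dB, -39.1°; ω = 2: -1.7 dB, -90.0°

At s = jω = j1:
quadratic: (j1)² + 2.44·j1 + 4 = 3 + j2.44 → |·| ≈ 3.867, ∠ ≈ 39.12°
|T| = 4 / 3.867 ≈ 1.0344
Gain = 20 log₁₀(1.0344) ≈ 0.29 dB
∠T = 0.00° − 39.12° = -39.12°

At s = jω = j2:
quadratic: (j2)² + 2.44·j2 + 4 = 0 + j4.88 → |·| ≈ 4.88, ∠ ≈ 90.00°
|T| = 4 / 4.88 ≈ 0.81967
Gain = 20 log₁₀(0.81967) ≈ -1.73 dB
∠T = 0.00° − 90.00° = -90.00°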